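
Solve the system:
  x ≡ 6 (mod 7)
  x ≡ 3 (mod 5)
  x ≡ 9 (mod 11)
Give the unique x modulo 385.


Moduli 7, 5, 11 are pairwise coprime; by CRT there is a unique solution modulo M = 7 · 5 · 11 = 385.
Solve pairwise, accumulating the modulus:
  Start with x ≡ 6 (mod 7).
  Combine with x ≡ 3 (mod 5): since gcd(7, 5) = 1, we get a unique residue mod 35.
    Write x = 6 + 7·t and substitute into x ≡ 3 (mod 5): 7·t ≡ 3 − 6 = -3 (mod 5).
    Reduce coefficients mod 5: 2·t ≡ 2 (mod 5).
    The inverse of 2 mod 5 is 3 (since 2·3 = 6 = 1·5 + 1), so t ≡ 3·2 = 6 ≡ 1 (mod 5).
    Then x = 6 + 7·1 = 13, valid modulo lcm(7, 5) = 35: x ≡ 13 (mod 35).
  Combine with x ≡ 9 (mod 11): since gcd(35, 11) = 1, we get a unique residue mod 385.
    Write x = 13 + 35·t and substitute into x ≡ 9 (mod 11): 35·t ≡ 9 − 13 = -4 (mod 11).
    Reduce coefficients mod 11: 2·t ≡ 7 (mod 11).
    The inverse of 2 mod 11 is 6 (since 2·6 = 12 = 1·11 + 1), so t ≡ 6·7 = 42 ≡ 9 (mod 11).
    Then x = 13 + 35·9 = 328, valid modulo lcm(35, 11) = 385: x ≡ 328 (mod 385).
Verify: 328 mod 7 = 6 ✓, 328 mod 5 = 3 ✓, 328 mod 11 = 9 ✓.

x ≡ 328 (mod 385).


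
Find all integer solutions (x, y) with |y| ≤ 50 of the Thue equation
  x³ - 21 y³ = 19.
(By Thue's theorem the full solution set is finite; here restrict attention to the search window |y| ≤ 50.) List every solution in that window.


The equation is x³ - 21y³ = 19. For fixed y, x³ = 21·y³ + 19, so a solution requires the RHS to be a perfect cube.
Strategy: iterate y from -50 to 50, compute RHS = 21·y³ + 19, and check whether it is a (positive or negative) perfect cube.
Check small values of y:
  y = 0: RHS = 19 is not a perfect cube.
  y = 1: RHS = 40 is not a perfect cube.
  y = -1: RHS = -2 is not a perfect cube.
  y = 2: RHS = 187 is not a perfect cube.
  y = -2: RHS = -149 is not a perfect cube.
  y = 3: RHS = 586 is not a perfect cube.
  y = -3: RHS = -548 is not a perfect cube.
Continuing the search up to |y| = 50 finds no solutions either.
No (x, y) in the scanned range satisfies the equation.

No integer solutions with |y| ≤ 50.


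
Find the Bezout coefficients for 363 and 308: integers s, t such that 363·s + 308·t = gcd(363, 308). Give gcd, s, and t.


Euclidean algorithm on (363, 308) — divide until remainder is 0:
  363 = 1 · 308 + 55
  308 = 5 · 55 + 33
  55 = 1 · 33 + 22
  33 = 1 · 22 + 11
  22 = 2 · 11 + 0
gcd(363, 308) = 11.
Track Bezout coefficients alongside the remainders: start with r₀ = 363 = a·1 + b·0 (s = 1, t = 0) and r₁ = 308 = a·0 + b·1 (s = 0, t = 1); each new remainder r_{k+1} = r_{k-1} − q_k·r_k inherits s_{k+1} = s_{k-1} − q_k·s_k, t_{k+1} = t_{k-1} − q_k·t_k, so r_k = a·s_k + b·t_k at every step:
  q = 1: r = 55, s = 1 − 1·0 = 1, t = 0 − 1·1 = -1  (check: 363·1 + 308·(-1) = 55)
  q = 5: r = 33, s = 0 − 5·1 = -5, t = 1 − 5·(-1) = 6  (check: 363·(-5) + 308·6 = 33)
  q = 1: r = 22, s = 1 − 1·(-5) = 6, t = -1 − 1·6 = -7  (check: 363·6 + 308·(-7) = 22)
  q = 1: r = 11, s = -5 − 1·6 = -11, t = 6 − 1·(-7) = 13  (check: 363·(-11) + 308·13 = 11)
The row with r = 11 (the gcd) gives the Bezout coefficients s = -11, t = 13.
Result: 363 · (-11) + 308 · (13) = 11.

gcd(363, 308) = 11; s = -11, t = 13 (check: 363·(-11) + 308·13 = 11).


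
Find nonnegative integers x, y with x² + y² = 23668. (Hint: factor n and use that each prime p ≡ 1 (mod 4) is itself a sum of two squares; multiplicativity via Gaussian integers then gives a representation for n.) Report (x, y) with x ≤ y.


Step 1: Factor n = 23668 = 2^2 · 61 · 97.
Step 2: Check the mod-4 condition on each prime factor: 2 = 2 (special); 61 ≡ 1 (mod 4), exponent 1; 97 ≡ 1 (mod 4), exponent 1.
All primes ≡ 3 (mod 4) appear to even exponent (or don't appear), so by the two-squares theorem n IS expressible as a sum of two squares.
Step 3: Build a representation. Group n = k² · m with k = 2 and m = 61 · 97 = 5917 (a product of primes ≡ 1 (mod 4)); a representation of m scales to one of n via (k·x)² + (k·y)² = k²(x² + y²). Each prime p ≡ 1 (mod 4) is itself a sum of two squares; find a² by testing p − a² for a perfect square:
  61: 61 − 1² = 60, 61 − 2² = 57, 61 − 3² = 52, 61 − 4² = 45, 61 − 5² = 36 = 6² ⇒ 61 = 5² + 6².
  97: 97 − 1² = 96, 97 − 2² = 93, 97 − 3² = 88, 97 − 4² = 81 = 9² ⇒ 97 = 4² + 9².
  Combine using the Brahmagupta–Fibonacci identity (a² + b²)(c² + d²) = (ac − bd)² + (ad + bc)² = (ac + bd)² + (ad − bc)²:
  61 · 97 = 5917: from (5² + 6²)(4² + 9²), take (5·4 − 6·9, 5·9 + 6·4) = (20 − 54, 45 + 24) = (-34, 69); dropping signs (only squares matter) gives (34, 69); check 34² + 69² = 1156 + 4761 = 5917 ✓.
  Scale by k = 2: (2·34, 2·69) = (68, 138).
Step 4: Order so x ≤ y and verify: 68² + 138² = 4624 + 19044 = 23668 = n. ✓

n = 23668 = 68² + 138² (one valid representation with x ≤ y).


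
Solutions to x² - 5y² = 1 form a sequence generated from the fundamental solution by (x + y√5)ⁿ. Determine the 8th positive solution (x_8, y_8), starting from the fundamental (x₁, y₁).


Step 1: Find the fundamental solution (x₁, y₁) of x² - 5y² = 1.
  Expand √5 as a continued fraction. a₀ = ⌊√5⌋ = 2; iterate m_{k+1} = d_k·a_k − m_k, d_{k+1} = (5 − m_{k+1}²)/d_k, a_{k+1} = ⌊(a₀ + m_{k+1})/d_{k+1}⌋ (starting m₀ = 0, d₀ = 1), with convergents p_k = a_k·p_{k-1} + p_{k-2}, q_k = a_k·q_{k-1} + q_{k-2} (p₋₁ = 1, q₋₁ = 0):
  k = 0: a₀ = 2; p₀/q₀ = 2/1; p₀² − 5·q₀² = 4 − 5 = -1.
  k = 1: m = 2, d = 1, a = ⌊(2 + 2)/1⌋ = 4; p/q = (4·2 + 1)/(4·1 + 0) = 9/4; p² − 5·q² = 81 − 80 = 1.
  The first convergent with p² − 5·q² = 1 gives the fundamental solution (x₁, y₁) = (9, 4).
Step 2: Apply the recurrence (x_{n+1}, y_{n+1}) = (x₁x_n + 5y₁y_n, x₁y_n + y₁x_n) repeatedly.
  From (x_1, y_1) = (9, 4): x_2 = 9·9 + 5·4·4 = 161; y_2 = 9·4 + 4·9 = 72.
  From (x_2, y_2) = (161, 72): x_3 = 9·161 + 5·4·72 = 2889; y_3 = 9·72 + 4·161 = 1292.
  From (x_3, y_3) = (2889, 1292): x_4 = 9·2889 + 5·4·1292 = 51841; y_4 = 9·1292 + 4·2889 = 23184.
  From (x_4, y_4) = (51841, 23184): x_5 = 9·51841 + 5·4·23184 = 930249; y_5 = 9·23184 + 4·51841 = 416020.
  From (x_5, y_5) = (930249, 416020): x_6 = 9·930249 + 5·4·416020 = 16692641; y_6 = 9·416020 + 4·930249 = 7465176.
  From (x_6, y_6) = (16692641, 7465176): x_7 = 9·16692641 + 5·4·7465176 = 299537289; y_7 = 9·7465176 + 4·16692641 = 133957148.
  From (x_7, y_7) = (299537289, 133957148): x_8 = 9·299537289 + 5·4·133957148 = 5374978561; y_8 = 9·133957148 + 4·299537289 = 2403763488.
Step 3: Verify x_8² - 5·y_8² = 28890394531209630721 - 28890394531209630720 = 1 (should be 1). ✓

(x_1, y_1) = (9, 4); (x_8, y_8) = (5374978561, 2403763488).


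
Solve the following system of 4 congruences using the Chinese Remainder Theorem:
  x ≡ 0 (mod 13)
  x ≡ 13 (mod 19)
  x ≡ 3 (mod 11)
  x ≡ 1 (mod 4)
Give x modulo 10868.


Product of moduli M = 13 · 19 · 11 · 4 = 10868.
Merge one congruence at a time:
  Start: x ≡ 0 (mod 13).
  Combine with x ≡ 13 (mod 19); new modulus lcm = 247.
    Write x = 0 + 13·t and substitute into x ≡ 13 (mod 19): 13·t ≡ 13 − 0 = 13 (mod 19).
    The inverse of 13 mod 19 is 3 (since 13·3 = 39 = 2·19 + 1), so t ≡ 3·13 = 39 ≡ 1 (mod 19).
    Then x = 0 + 13·1 = 13, valid modulo lcm(13, 19) = 247: x ≡ 13 (mod 247).
  Combine with x ≡ 3 (mod 11); new modulus lcm = 2717.
    Write x = 13 + 247·t and substitute into x ≡ 3 (mod 11): 247·t ≡ 3 − 13 = -10 (mod 11).
    Reduce coefficients mod 11: 5·t ≡ 1 (mod 11).
    The inverse of 5 mod 11 is 9 (since 5·9 = 45 = 4·11 + 1), so t ≡ 9·1 = 9 ≡ 9 (mod 11).
    Then x = 13 + 247·9 = 2236, valid modulo lcm(247, 11) = 2717: x ≡ 2236 (mod 2717).
  Combine with x ≡ 1 (mod 4); new modulus lcm = 10868.
    Write x = 2236 + 2717·t and substitute into x ≡ 1 (mod 4): 2717·t ≡ 1 − 2236 = -2235 (mod 4).
    Reduce coefficients mod 4: 1·t ≡ 1 (mod 4).
    So t ≡ 1 (mod 4).
    Then x = 2236 + 2717·1 = 4953, valid modulo lcm(2717, 4) = 10868: x ≡ 4953 (mod 10868).
Verify against each original: 4953 mod 13 = 0, 4953 mod 19 = 13, 4953 mod 11 = 3, 4953 mod 4 = 1.

x ≡ 4953 (mod 10868).


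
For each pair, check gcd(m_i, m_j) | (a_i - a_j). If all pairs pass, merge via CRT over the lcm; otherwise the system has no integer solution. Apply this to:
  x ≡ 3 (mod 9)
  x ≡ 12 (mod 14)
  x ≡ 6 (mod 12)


Moduli 9, 14, 12 are not pairwise coprime, so CRT works modulo lcm(m_i) when all pairwise compatibility conditions hold.
Pairwise compatibility: gcd(m_i, m_j) must divide a_i - a_j for every pair.
Merge one congruence at a time:
  Start: x ≡ 3 (mod 9).
  Combine with x ≡ 12 (mod 14): gcd(9, 14) = 1; 12 - 3 = 9, which IS divisible by 1, so compatible.
    Write x = 3 + 9·t and substitute into x ≡ 12 (mod 14): 9·t ≡ 12 − 3 = 9 (mod 14).
    The inverse of 9 mod 14 is 11 (since 9·11 = 99 = 7·14 + 1), so t ≡ 11·9 = 99 ≡ 1 (mod 14).
    Then x = 3 + 9·1 = 12, valid modulo lcm(9, 14) = 126: x ≡ 12 (mod 126).
  Combine with x ≡ 6 (mod 12): gcd(126, 12) = 6; 6 - 12 = -6, which IS divisible by 6, so compatible.
    Write x = 12 + 126·t and substitute into x ≡ 6 (mod 12): 126·t ≡ 6 − 12 = -6 (mod 12).
    Divide the congruence (and modulus) by g = 6: 21·t ≡ -1 (mod 2).
    Reduce coefficients mod 2: 1·t ≡ 1 (mod 2).
    So t ≡ 1 (mod 2).
    Then x = 12 + 126·1 = 138, valid modulo lcm(126, 12) = 252: x ≡ 138 (mod 252).
Verify: 138 mod 9 = 3, 138 mod 14 = 12, 138 mod 12 = 6.

x ≡ 138 (mod 252).


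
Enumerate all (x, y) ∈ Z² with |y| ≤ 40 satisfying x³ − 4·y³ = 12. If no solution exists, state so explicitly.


The equation is x³ - 4y³ = 12. For fixed y, x³ = 4·y³ + 12, so a solution requires the RHS to be a perfect cube.
Strategy: iterate y from -40 to 40, compute RHS = 4·y³ + 12, and check whether it is a (positive or negative) perfect cube.
Check small values of y:
  y = 0: RHS = 12 is not a perfect cube.
  y = 1: RHS = 16 is not a perfect cube.
  y = -1: RHS = 8 = (2)³ ⇒ x = 2 works.
  y = 2: RHS = 44 is not a perfect cube.
  y = -2: RHS = -20 is not a perfect cube.
  y = 3: RHS = 120 is not a perfect cube.
  y = -3: RHS = -96 is not a perfect cube.
Continuing, at y = 5: RHS = 512 = (8)³ ⇒ x = 8 works.
Searching the remaining y in |y| ≤ 40 finds no further solutions.
Collected solutions: (2, -1), (8, 5).

Solutions (with |y| ≤ 40): (2, -1), (8, 5).


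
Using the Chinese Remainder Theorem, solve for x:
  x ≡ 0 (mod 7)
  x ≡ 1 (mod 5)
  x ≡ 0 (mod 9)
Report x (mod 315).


Moduli 7, 5, 9 are pairwise coprime; by CRT there is a unique solution modulo M = 7 · 5 · 9 = 315.
Solve pairwise, accumulating the modulus:
  Start with x ≡ 0 (mod 7).
  Combine with x ≡ 1 (mod 5): since gcd(7, 5) = 1, we get a unique residue mod 35.
    Write x = 0 + 7·t and substitute into x ≡ 1 (mod 5): 7·t ≡ 1 − 0 = 1 (mod 5).
    Reduce coefficients mod 5: 2·t ≡ 1 (mod 5).
    The inverse of 2 mod 5 is 3 (since 2·3 = 6 = 1·5 + 1), so t ≡ 3·1 = 3 ≡ 3 (mod 5).
    Then x = 0 + 7·3 = 21, valid modulo lcm(7, 5) = 35: x ≡ 21 (mod 35).
  Combine with x ≡ 0 (mod 9): since gcd(35, 9) = 1, we get a unique residue mod 315.
    Write x = 21 + 35·t and substitute into x ≡ 0 (mod 9): 35·t ≡ 0 − 21 = -21 (mod 9).
    Reduce coefficients mod 9: 8·t ≡ 6 (mod 9).
    The inverse of 8 mod 9 is 8 (since 8·8 = 64 = 7·9 + 1), so t ≡ 8·6 = 48 ≡ 3 (mod 9).
    Then x = 21 + 35·3 = 126, valid modulo lcm(35, 9) = 315: x ≡ 126 (mod 315).
Verify: 126 mod 7 = 0 ✓, 126 mod 5 = 1 ✓, 126 mod 9 = 0 ✓.

x ≡ 126 (mod 315).


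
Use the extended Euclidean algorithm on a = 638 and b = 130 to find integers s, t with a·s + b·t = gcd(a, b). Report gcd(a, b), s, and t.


Euclidean algorithm on (638, 130) — divide until remainder is 0:
  638 = 4 · 130 + 118
  130 = 1 · 118 + 12
  118 = 9 · 12 + 10
  12 = 1 · 10 + 2
  10 = 5 · 2 + 0
gcd(638, 130) = 2.
Track Bezout coefficients alongside the remainders: start with r₀ = 638 = a·1 + b·0 (s = 1, t = 0) and r₁ = 130 = a·0 + b·1 (s = 0, t = 1); each new remainder r_{k+1} = r_{k-1} − q_k·r_k inherits s_{k+1} = s_{k-1} − q_k·s_k, t_{k+1} = t_{k-1} − q_k·t_k, so r_k = a·s_k + b·t_k at every step:
  q = 4: r = 118, s = 1 − 4·0 = 1, t = 0 − 4·1 = -4  (check: 638·1 + 130·(-4) = 118)
  q = 1: r = 12, s = 0 − 1·1 = -1, t = 1 − 1·(-4) = 5  (check: 638·(-1) + 130·5 = 12)
  q = 9: r = 10, s = 1 − 9·(-1) = 10, t = -4 − 9·5 = -49  (check: 638·10 + 130·(-49) = 10)
  q = 1: r = 2, s = -1 − 1·10 = -11, t = 5 − 1·(-49) = 54  (check: 638·(-11) + 130·54 = 2)
The row with r = 2 (the gcd) gives the Bezout coefficients s = -11, t = 54.
Result: 638 · (-11) + 130 · (54) = 2.

gcd(638, 130) = 2; s = -11, t = 54 (check: 638·(-11) + 130·54 = 2).


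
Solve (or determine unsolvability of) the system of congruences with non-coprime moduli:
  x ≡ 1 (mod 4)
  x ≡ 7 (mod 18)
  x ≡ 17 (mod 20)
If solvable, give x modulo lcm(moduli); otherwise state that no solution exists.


Moduli 4, 18, 20 are not pairwise coprime, so CRT works modulo lcm(m_i) when all pairwise compatibility conditions hold.
Pairwise compatibility: gcd(m_i, m_j) must divide a_i - a_j for every pair.
Merge one congruence at a time:
  Start: x ≡ 1 (mod 4).
  Combine with x ≡ 7 (mod 18): gcd(4, 18) = 2; 7 - 1 = 6, which IS divisible by 2, so compatible.
    Write x = 1 + 4·t and substitute into x ≡ 7 (mod 18): 4·t ≡ 7 − 1 = 6 (mod 18).
    Divide the congruence (and modulus) by g = 2: 2·t ≡ 3 (mod 9).
    The inverse of 2 mod 9 is 5 (since 2·5 = 10 = 1·9 + 1), so t ≡ 5·3 = 15 ≡ 6 (mod 9).
    Then x = 1 + 4·6 = 25, valid modulo lcm(4, 18) = 36: x ≡ 25 (mod 36).
  Combine with x ≡ 17 (mod 20): gcd(36, 20) = 4; 17 - 25 = -8, which IS divisible by 4, so compatible.
    Write x = 25 + 36·t and substitute into x ≡ 17 (mod 20): 36·t ≡ 17 − 25 = -8 (mod 20).
    Divide the congruence (and modulus) by g = 4: 9·t ≡ -2 (mod 5).
    Reduce coefficients mod 5: 4·t ≡ 3 (mod 5).
    The inverse of 4 mod 5 is 4 (since 4·4 = 16 = 3·5 + 1), so t ≡ 4·3 = 12 ≡ 2 (mod 5).
    Then x = 25 + 36·2 = 97, valid modulo lcm(36, 20) = 180: x ≡ 97 (mod 180).
Verify: 97 mod 4 = 1, 97 mod 18 = 7, 97 mod 20 = 17.

x ≡ 97 (mod 180).


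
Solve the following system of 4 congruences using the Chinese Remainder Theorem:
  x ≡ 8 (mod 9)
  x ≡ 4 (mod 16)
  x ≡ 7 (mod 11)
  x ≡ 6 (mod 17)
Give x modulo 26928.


Product of moduli M = 9 · 16 · 11 · 17 = 26928.
Merge one congruence at a time:
  Start: x ≡ 8 (mod 9).
  Combine with x ≡ 4 (mod 16); new modulus lcm = 144.
    Write x = 8 + 9·t and substitute into x ≡ 4 (mod 16): 9·t ≡ 4 − 8 = -4 (mod 16).
    Reduce coefficients mod 16: 9·t ≡ 12 (mod 16).
    The inverse of 9 mod 16 is 9 (since 9·9 = 81 = 5·16 + 1), so t ≡ 9·12 = 108 ≡ 12 (mod 16).
    Then x = 8 + 9·12 = 116, valid modulo lcm(9, 16) = 144: x ≡ 116 (mod 144).
  Combine with x ≡ 7 (mod 11); new modulus lcm = 1584.
    Write x = 116 + 144·t and substitute into x ≡ 7 (mod 11): 144·t ≡ 7 − 116 = -109 (mod 11).
    Reduce coefficients mod 11: 1·t ≡ 1 (mod 11).
    So t ≡ 1 (mod 11).
    Then x = 116 + 144·1 = 260, valid modulo lcm(144, 11) = 1584: x ≡ 260 (mod 1584).
  Combine with x ≡ 6 (mod 17); new modulus lcm = 26928.
    Write x = 260 + 1584·t and substitute into x ≡ 6 (mod 17): 1584·t ≡ 6 − 260 = -254 (mod 17).
    Reduce coefficients mod 17: 3·t ≡ 1 (mod 17).
    The inverse of 3 mod 17 is 6 (since 3·6 = 18 = 1·17 + 1), so t ≡ 6·1 = 6 ≡ 6 (mod 17).
    Then x = 260 + 1584·6 = 9764, valid modulo lcm(1584, 17) = 26928: x ≡ 9764 (mod 26928).
Verify against each original: 9764 mod 9 = 8, 9764 mod 16 = 4, 9764 mod 11 = 7, 9764 mod 17 = 6.

x ≡ 9764 (mod 26928).


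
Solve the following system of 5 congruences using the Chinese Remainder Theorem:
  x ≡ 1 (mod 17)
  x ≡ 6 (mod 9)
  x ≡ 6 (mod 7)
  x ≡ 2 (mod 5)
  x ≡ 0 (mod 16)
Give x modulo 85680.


Product of moduli M = 17 · 9 · 7 · 5 · 16 = 85680.
Merge one congruence at a time:
  Start: x ≡ 1 (mod 17).
  Combine with x ≡ 6 (mod 9); new modulus lcm = 153.
    Write x = 1 + 17·t and substitute into x ≡ 6 (mod 9): 17·t ≡ 6 − 1 = 5 (mod 9).
    Reduce coefficients mod 9: 8·t ≡ 5 (mod 9).
    The inverse of 8 mod 9 is 8 (since 8·8 = 64 = 7·9 + 1), so t ≡ 8·5 = 40 ≡ 4 (mod 9).
    Then x = 1 + 17·4 = 69, valid modulo lcm(17, 9) = 153: x ≡ 69 (mod 153).
  Combine with x ≡ 6 (mod 7); new modulus lcm = 1071.
    Write x = 69 + 153·t and substitute into x ≡ 6 (mod 7): 153·t ≡ 6 − 69 = -63 (mod 7).
    Reduce coefficients mod 7: 6·t ≡ 0 (mod 7).
    The inverse of 6 mod 7 is 6 (since 6·6 = 36 = 5·7 + 1), so t ≡ 6·0 = 0 ≡ 0 (mod 7).
    Then x = 69 + 153·0 = 69, valid modulo lcm(153, 7) = 1071: x ≡ 69 (mod 1071).
  Combine with x ≡ 2 (mod 5); new modulus lcm = 5355.
    Write x = 69 + 1071·t and substitute into x ≡ 2 (mod 5): 1071·t ≡ 2 − 69 = -67 (mod 5).
    Reduce coefficients mod 5: 1·t ≡ 3 (mod 5).
    So t ≡ 3 (mod 5).
    Then x = 69 + 1071·3 = 3282, valid modulo lcm(1071, 5) = 5355: x ≡ 3282 (mod 5355).
  Combine with x ≡ 0 (mod 16); new modulus lcm = 85680.
    Write x = 3282 + 5355·t and substitute into x ≡ 0 (mod 16): 5355·t ≡ 0 − 3282 = -3282 (mod 16).
    Reduce coefficients mod 16: 11·t ≡ 14 (mod 16).
    The inverse of 11 mod 16 is 3 (since 11·3 = 33 = 2·16 + 1), so t ≡ 3·14 = 42 ≡ 10 (mod 16).
    Then x = 3282 + 5355·10 = 56832, valid modulo lcm(5355, 16) = 85680: x ≡ 56832 (mod 85680).
Verify against each original: 56832 mod 17 = 1, 56832 mod 9 = 6, 56832 mod 7 = 6, 56832 mod 5 = 2, 56832 mod 16 = 0.

x ≡ 56832 (mod 85680).


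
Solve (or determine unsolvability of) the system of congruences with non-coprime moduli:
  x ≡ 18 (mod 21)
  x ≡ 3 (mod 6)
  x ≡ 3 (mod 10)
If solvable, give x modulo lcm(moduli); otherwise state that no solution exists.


Moduli 21, 6, 10 are not pairwise coprime, so CRT works modulo lcm(m_i) when all pairwise compatibility conditions hold.
Pairwise compatibility: gcd(m_i, m_j) must divide a_i - a_j for every pair.
Merge one congruence at a time:
  Start: x ≡ 18 (mod 21).
  Combine with x ≡ 3 (mod 6): gcd(21, 6) = 3; 3 - 18 = -15, which IS divisible by 3, so compatible.
    Write x = 18 + 21·t and substitute into x ≡ 3 (mod 6): 21·t ≡ 3 − 18 = -15 (mod 6).
    Divide the congruence (and modulus) by g = 3: 7·t ≡ -5 (mod 2).
    Reduce coefficients mod 2: 1·t ≡ 1 (mod 2).
    So t ≡ 1 (mod 2).
    Then x = 18 + 21·1 = 39, valid modulo lcm(21, 6) = 42: x ≡ 39 (mod 42).
  Combine with x ≡ 3 (mod 10): gcd(42, 10) = 2; 3 - 39 = -36, which IS divisible by 2, so compatible.
    Write x = 39 + 42·t and substitute into x ≡ 3 (mod 10): 42·t ≡ 3 − 39 = -36 (mod 10).
    Divide the congruence (and modulus) by g = 2: 21·t ≡ -18 (mod 5).
    Reduce coefficients mod 5: 1·t ≡ 2 (mod 5).
    So t ≡ 2 (mod 5).
    Then x = 39 + 42·2 = 123, valid modulo lcm(42, 10) = 210: x ≡ 123 (mod 210).
Verify: 123 mod 21 = 18, 123 mod 6 = 3, 123 mod 10 = 3.

x ≡ 123 (mod 210).


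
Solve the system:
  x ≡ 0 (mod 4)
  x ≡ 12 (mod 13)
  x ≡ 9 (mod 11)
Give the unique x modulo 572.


Moduli 4, 13, 11 are pairwise coprime; by CRT there is a unique solution modulo M = 4 · 13 · 11 = 572.
Solve pairwise, accumulating the modulus:
  Start with x ≡ 0 (mod 4).
  Combine with x ≡ 12 (mod 13): since gcd(4, 13) = 1, we get a unique residue mod 52.
    Write x = 0 + 4·t and substitute into x ≡ 12 (mod 13): 4·t ≡ 12 − 0 = 12 (mod 13).
    The inverse of 4 mod 13 is 10 (since 4·10 = 40 = 3·13 + 1), so t ≡ 10·12 = 120 ≡ 3 (mod 13).
    Then x = 0 + 4·3 = 12, valid modulo lcm(4, 13) = 52: x ≡ 12 (mod 52).
  Combine with x ≡ 9 (mod 11): since gcd(52, 11) = 1, we get a unique residue mod 572.
    Write x = 12 + 52·t and substitute into x ≡ 9 (mod 11): 52·t ≡ 9 − 12 = -3 (mod 11).
    Reduce coefficients mod 11: 8·t ≡ 8 (mod 11).
    The inverse of 8 mod 11 is 7 (since 8·7 = 56 = 5·11 + 1), so t ≡ 7·8 = 56 ≡ 1 (mod 11).
    Then x = 12 + 52·1 = 64, valid modulo lcm(52, 11) = 572: x ≡ 64 (mod 572).
Verify: 64 mod 4 = 0 ✓, 64 mod 13 = 12 ✓, 64 mod 11 = 9 ✓.

x ≡ 64 (mod 572).


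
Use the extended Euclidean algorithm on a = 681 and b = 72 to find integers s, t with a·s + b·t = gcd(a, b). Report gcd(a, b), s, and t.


Euclidean algorithm on (681, 72) — divide until remainder is 0:
  681 = 9 · 72 + 33
  72 = 2 · 33 + 6
  33 = 5 · 6 + 3
  6 = 2 · 3 + 0
gcd(681, 72) = 3.
Track Bezout coefficients alongside the remainders: start with r₀ = 681 = a·1 + b·0 (s = 1, t = 0) and r₁ = 72 = a·0 + b·1 (s = 0, t = 1); each new remainder r_{k+1} = r_{k-1} − q_k·r_k inherits s_{k+1} = s_{k-1} − q_k·s_k, t_{k+1} = t_{k-1} − q_k·t_k, so r_k = a·s_k + b·t_k at every step:
  q = 9: r = 33, s = 1 − 9·0 = 1, t = 0 − 9·1 = -9  (check: 681·1 + 72·(-9) = 33)
  q = 2: r = 6, s = 0 − 2·1 = -2, t = 1 − 2·(-9) = 19  (check: 681·(-2) + 72·19 = 6)
  q = 5: r = 3, s = 1 − 5·(-2) = 11, t = -9 − 5·19 = -104  (check: 681·11 + 72·(-104) = 3)
The row with r = 3 (the gcd) gives the Bezout coefficients s = 11, t = -104.
Result: 681 · (11) + 72 · (-104) = 3.

gcd(681, 72) = 3; s = 11, t = -104 (check: 681·11 + 72·(-104) = 3).


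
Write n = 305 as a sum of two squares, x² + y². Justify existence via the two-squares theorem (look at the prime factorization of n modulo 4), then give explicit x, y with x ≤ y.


Step 1: Factor n = 305 = 5 · 61.
Step 2: Check the mod-4 condition on each prime factor: 5 ≡ 1 (mod 4), exponent 1; 61 ≡ 1 (mod 4), exponent 1.
All primes ≡ 3 (mod 4) appear to even exponent (or don't appear), so by the two-squares theorem n IS expressible as a sum of two squares.
Step 3: Build a representation. Here n = 5 · 61 is a product of primes ≡ 1 (mod 4). Each prime p ≡ 1 (mod 4) is itself a sum of two squares; find a² by testing p − a² for a perfect square:
  5: 5 − 1² = 4 = 2² ⇒ 5 = 1² + 2².
  61: 61 − 1² = 60, 61 − 2² = 57, 61 − 3² = 52, 61 − 4² = 45, 61 − 5² = 36 = 6² ⇒ 61 = 5² + 6².
  Combine using the Brahmagupta–Fibonacci identity (a² + b²)(c² + d²) = (ac − bd)² + (ad + bc)² = (ac + bd)² + (ad − bc)²:
  5 · 61 = 305: from (1² + 2²)(5² + 6²), take (1·5 − 2·6, 1·6 + 2·5) = (5 − 12, 6 + 10) = (-7, 16); dropping signs (only squares matter) gives (7, 16); check 7² + 16² = 49 + 256 = 305 ✓.
Step 4: Order so x ≤ y and verify: 7² + 16² = 49 + 256 = 305 = n. ✓

n = 305 = 7² + 16² (one valid representation with x ≤ y).


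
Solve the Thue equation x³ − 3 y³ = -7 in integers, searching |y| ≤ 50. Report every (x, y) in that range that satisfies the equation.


The equation is x³ - 3y³ = -7. For fixed y, x³ = 3·y³ − 7, so a solution requires the RHS to be a perfect cube.
Strategy: iterate y from -50 to 50, compute RHS = 3·y³ − 7, and check whether it is a (positive or negative) perfect cube.
Check small values of y:
  y = 0: RHS = -7 is not a perfect cube.
  y = 1: RHS = -4 is not a perfect cube.
  y = -1: RHS = -10 is not a perfect cube.
  y = 2: RHS = 17 is not a perfect cube.
  y = -2: RHS = -31 is not a perfect cube.
  y = 3: RHS = 74 is not a perfect cube.
  y = -3: RHS = -88 is not a perfect cube.
Continuing the search up to |y| = 50 finds no solutions either.
No (x, y) in the scanned range satisfies the equation.

No integer solutions with |y| ≤ 50.


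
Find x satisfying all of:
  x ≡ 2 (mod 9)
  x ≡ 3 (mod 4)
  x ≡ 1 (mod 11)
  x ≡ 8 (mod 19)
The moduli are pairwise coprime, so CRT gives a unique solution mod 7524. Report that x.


Product of moduli M = 9 · 4 · 11 · 19 = 7524.
Merge one congruence at a time:
  Start: x ≡ 2 (mod 9).
  Combine with x ≡ 3 (mod 4); new modulus lcm = 36.
    Write x = 2 + 9·t and substitute into x ≡ 3 (mod 4): 9·t ≡ 3 − 2 = 1 (mod 4).
    Reduce coefficients mod 4: 1·t ≡ 1 (mod 4).
    So t ≡ 1 (mod 4).
    Then x = 2 + 9·1 = 11, valid modulo lcm(9, 4) = 36: x ≡ 11 (mod 36).
  Combine with x ≡ 1 (mod 11); new modulus lcm = 396.
    Write x = 11 + 36·t and substitute into x ≡ 1 (mod 11): 36·t ≡ 1 − 11 = -10 (mod 11).
    Reduce coefficients mod 11: 3·t ≡ 1 (mod 11).
    The inverse of 3 mod 11 is 4 (since 3·4 = 12 = 1·11 + 1), so t ≡ 4·1 = 4 ≡ 4 (mod 11).
    Then x = 11 + 36·4 = 155, valid modulo lcm(36, 11) = 396: x ≡ 155 (mod 396).
  Combine with x ≡ 8 (mod 19); new modulus lcm = 7524.
    Write x = 155 + 396·t and substitute into x ≡ 8 (mod 19): 396·t ≡ 8 − 155 = -147 (mod 19).
    Reduce coefficients mod 19: 16·t ≡ 5 (mod 19).
    The inverse of 16 mod 19 is 6 (since 16·6 = 96 = 5·19 + 1), so t ≡ 6·5 = 30 ≡ 11 (mod 19).
    Then x = 155 + 396·11 = 4511, valid modulo lcm(396, 19) = 7524: x ≡ 4511 (mod 7524).
Verify against each original: 4511 mod 9 = 2, 4511 mod 4 = 3, 4511 mod 11 = 1, 4511 mod 19 = 8.

x ≡ 4511 (mod 7524).


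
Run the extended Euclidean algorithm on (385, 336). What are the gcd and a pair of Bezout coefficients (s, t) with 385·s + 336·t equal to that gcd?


Euclidean algorithm on (385, 336) — divide until remainder is 0:
  385 = 1 · 336 + 49
  336 = 6 · 49 + 42
  49 = 1 · 42 + 7
  42 = 6 · 7 + 0
gcd(385, 336) = 7.
Track Bezout coefficients alongside the remainders: start with r₀ = 385 = a·1 + b·0 (s = 1, t = 0) and r₁ = 336 = a·0 + b·1 (s = 0, t = 1); each new remainder r_{k+1} = r_{k-1} − q_k·r_k inherits s_{k+1} = s_{k-1} − q_k·s_k, t_{k+1} = t_{k-1} − q_k·t_k, so r_k = a·s_k + b·t_k at every step:
  q = 1: r = 49, s = 1 − 1·0 = 1, t = 0 − 1·1 = -1  (check: 385·1 + 336·(-1) = 49)
  q = 6: r = 42, s = 0 − 6·1 = -6, t = 1 − 6·(-1) = 7  (check: 385·(-6) + 336·7 = 42)
  q = 1: r = 7, s = 1 − 1·(-6) = 7, t = -1 − 1·7 = -8  (check: 385·7 + 336·(-8) = 7)
The row with r = 7 (the gcd) gives the Bezout coefficients s = 7, t = -8.
Result: 385 · (7) + 336 · (-8) = 7.

gcd(385, 336) = 7; s = 7, t = -8 (check: 385·7 + 336·(-8) = 7).


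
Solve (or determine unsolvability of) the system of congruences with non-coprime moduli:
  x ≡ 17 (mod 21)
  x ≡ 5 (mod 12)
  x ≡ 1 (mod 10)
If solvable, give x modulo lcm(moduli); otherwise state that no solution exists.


Moduli 21, 12, 10 are not pairwise coprime, so CRT works modulo lcm(m_i) when all pairwise compatibility conditions hold.
Pairwise compatibility: gcd(m_i, m_j) must divide a_i - a_j for every pair.
Merge one congruence at a time:
  Start: x ≡ 17 (mod 21).
  Combine with x ≡ 5 (mod 12): gcd(21, 12) = 3; 5 - 17 = -12, which IS divisible by 3, so compatible.
    Write x = 17 + 21·t and substitute into x ≡ 5 (mod 12): 21·t ≡ 5 − 17 = -12 (mod 12).
    Divide the congruence (and modulus) by g = 3: 7·t ≡ -4 (mod 4).
    Reduce coefficients mod 4: 3·t ≡ 0 (mod 4).
    The inverse of 3 mod 4 is 3 (since 3·3 = 9 = 2·4 + 1), so t ≡ 3·0 = 0 ≡ 0 (mod 4).
    Then x = 17 + 21·0 = 17, valid modulo lcm(21, 12) = 84: x ≡ 17 (mod 84).
  Combine with x ≡ 1 (mod 10): gcd(84, 10) = 2; 1 - 17 = -16, which IS divisible by 2, so compatible.
    Write x = 17 + 84·t and substitute into x ≡ 1 (mod 10): 84·t ≡ 1 − 17 = -16 (mod 10).
    Divide the congruence (and modulus) by g = 2: 42·t ≡ -8 (mod 5).
    Reduce coefficients mod 5: 2·t ≡ 2 (mod 5).
    The inverse of 2 mod 5 is 3 (since 2·3 = 6 = 1·5 + 1), so t ≡ 3·2 = 6 ≡ 1 (mod 5).
    Then x = 17 + 84·1 = 101, valid modulo lcm(84, 10) = 420: x ≡ 101 (mod 420).
Verify: 101 mod 21 = 17, 101 mod 12 = 5, 101 mod 10 = 1.

x ≡ 101 (mod 420).


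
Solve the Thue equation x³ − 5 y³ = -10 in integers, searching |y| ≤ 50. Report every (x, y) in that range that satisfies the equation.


The equation is x³ - 5y³ = -10. For fixed y, x³ = 5·y³ − 10, so a solution requires the RHS to be a perfect cube.
Strategy: iterate y from -50 to 50, compute RHS = 5·y³ − 10, and check whether it is a (positive or negative) perfect cube.
Check small values of y:
  y = 0: RHS = -10 is not a perfect cube.
  y = 1: RHS = -5 is not a perfect cube.
  y = -1: RHS = -15 is not a perfect cube.
  y = 2: RHS = 30 is not a perfect cube.
  y = -2: RHS = -50 is not a perfect cube.
  y = 3: RHS = 125 = (5)³ ⇒ x = 5 works.
  y = -3: RHS = -145 is not a perfect cube.
Continuing the search up to |y| = 50 finds no further solutions beyond those listed.
Collected solutions: (5, 3).

Solutions (with |y| ≤ 50): (5, 3).


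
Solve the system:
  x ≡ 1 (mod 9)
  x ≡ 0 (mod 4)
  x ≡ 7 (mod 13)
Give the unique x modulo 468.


Moduli 9, 4, 13 are pairwise coprime; by CRT there is a unique solution modulo M = 9 · 4 · 13 = 468.
Solve pairwise, accumulating the modulus:
  Start with x ≡ 1 (mod 9).
  Combine with x ≡ 0 (mod 4): since gcd(9, 4) = 1, we get a unique residue mod 36.
    Write x = 1 + 9·t and substitute into x ≡ 0 (mod 4): 9·t ≡ 0 − 1 = -1 (mod 4).
    Reduce coefficients mod 4: 1·t ≡ 3 (mod 4).
    So t ≡ 3 (mod 4).
    Then x = 1 + 9·3 = 28, valid modulo lcm(9, 4) = 36: x ≡ 28 (mod 36).
  Combine with x ≡ 7 (mod 13): since gcd(36, 13) = 1, we get a unique residue mod 468.
    Write x = 28 + 36·t and substitute into x ≡ 7 (mod 13): 36·t ≡ 7 − 28 = -21 (mod 13).
    Reduce coefficients mod 13: 10·t ≡ 5 (mod 13).
    The inverse of 10 mod 13 is 4 (since 10·4 = 40 = 3·13 + 1), so t ≡ 4·5 = 20 ≡ 7 (mod 13).
    Then x = 28 + 36·7 = 280, valid modulo lcm(36, 13) = 468: x ≡ 280 (mod 468).
Verify: 280 mod 9 = 1 ✓, 280 mod 4 = 0 ✓, 280 mod 13 = 7 ✓.

x ≡ 280 (mod 468).


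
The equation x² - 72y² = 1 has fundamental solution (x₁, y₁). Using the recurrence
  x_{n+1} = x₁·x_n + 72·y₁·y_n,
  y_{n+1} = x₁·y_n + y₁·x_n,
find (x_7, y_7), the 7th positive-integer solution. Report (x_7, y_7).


Step 1: Find the fundamental solution (x₁, y₁) of x² - 72y² = 1.
  Expand √72 as a continued fraction. a₀ = ⌊√72⌋ = 8; iterate m_{k+1} = d_k·a_k − m_k, d_{k+1} = (72 − m_{k+1}²)/d_k, a_{k+1} = ⌊(a₀ + m_{k+1})/d_{k+1}⌋ (starting m₀ = 0, d₀ = 1), with convergents p_k = a_k·p_{k-1} + p_{k-2}, q_k = a_k·q_{k-1} + q_{k-2} (p₋₁ = 1, q₋₁ = 0):
  k = 0: a₀ = 8; p₀/q₀ = 8/1; p₀² − 72·q₀² = 64 − 72 = -8.
  k = 1: m = 8, d = 8, a = ⌊(8 + 8)/8⌋ = 2; p/q = (2·8 + 1)/(2·1 + 0) = 17/2; p² − 72·q² = 289 − 288 = 1.
  The first convergent with p² − 72·q² = 1 gives the fundamental solution (x₁, y₁) = (17, 2).
Step 2: Apply the recurrence (x_{n+1}, y_{n+1}) = (x₁x_n + 72y₁y_n, x₁y_n + y₁x_n) repeatedly.
  From (x_1, y_1) = (17, 2): x_2 = 17·17 + 72·2·2 = 577; y_2 = 17·2 + 2·17 = 68.
  From (x_2, y_2) = (577, 68): x_3 = 17·577 + 72·2·68 = 19601; y_3 = 17·68 + 2·577 = 2310.
  From (x_3, y_3) = (19601, 2310): x_4 = 17·19601 + 72·2·2310 = 665857; y_4 = 17·2310 + 2·19601 = 78472.
  From (x_4, y_4) = (665857, 78472): x_5 = 17·665857 + 72·2·78472 = 22619537; y_5 = 17·78472 + 2·665857 = 2665738.
  From (x_5, y_5) = (22619537, 2665738): x_6 = 17·22619537 + 72·2·2665738 = 768398401; y_6 = 17·2665738 + 2·22619537 = 90556620.
  From (x_6, y_6) = (768398401, 90556620): x_7 = 17·768398401 + 72·2·90556620 = 26102926097; y_7 = 17·90556620 + 2·768398401 = 3076259342.
Step 3: Verify x_7² - 72·y_7² = 681362750825443653409 - 681362750825443653408 = 1 (should be 1). ✓

(x_1, y_1) = (17, 2); (x_7, y_7) = (26102926097, 3076259342).


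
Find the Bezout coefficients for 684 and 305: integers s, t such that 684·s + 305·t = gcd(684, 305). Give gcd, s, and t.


Euclidean algorithm on (684, 305) — divide until remainder is 0:
  684 = 2 · 305 + 74
  305 = 4 · 74 + 9
  74 = 8 · 9 + 2
  9 = 4 · 2 + 1
  2 = 2 · 1 + 0
gcd(684, 305) = 1.
Track Bezout coefficients alongside the remainders: start with r₀ = 684 = a·1 + b·0 (s = 1, t = 0) and r₁ = 305 = a·0 + b·1 (s = 0, t = 1); each new remainder r_{k+1} = r_{k-1} − q_k·r_k inherits s_{k+1} = s_{k-1} − q_k·s_k, t_{k+1} = t_{k-1} − q_k·t_k, so r_k = a·s_k + b·t_k at every step:
  q = 2: r = 74, s = 1 − 2·0 = 1, t = 0 − 2·1 = -2  (check: 684·1 + 305·(-2) = 74)
  q = 4: r = 9, s = 0 − 4·1 = -4, t = 1 − 4·(-2) = 9  (check: 684·(-4) + 305·9 = 9)
  q = 8: r = 2, s = 1 − 8·(-4) = 33, t = -2 − 8·9 = -74  (check: 684·33 + 305·(-74) = 2)
  q = 4: r = 1, s = -4 − 4·33 = -136, t = 9 − 4·(-74) = 305  (check: 684·(-136) + 305·305 = 1)
The row with r = 1 (the gcd) gives the Bezout coefficients s = -136, t = 305.
Result: 684 · (-136) + 305 · (305) = 1.

gcd(684, 305) = 1; s = -136, t = 305 (check: 684·(-136) + 305·305 = 1).


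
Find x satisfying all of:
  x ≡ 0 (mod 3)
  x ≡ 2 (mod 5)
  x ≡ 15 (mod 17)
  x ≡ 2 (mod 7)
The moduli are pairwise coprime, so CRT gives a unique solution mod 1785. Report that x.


Product of moduli M = 3 · 5 · 17 · 7 = 1785.
Merge one congruence at a time:
  Start: x ≡ 0 (mod 3).
  Combine with x ≡ 2 (mod 5); new modulus lcm = 15.
    Write x = 0 + 3·t and substitute into x ≡ 2 (mod 5): 3·t ≡ 2 − 0 = 2 (mod 5).
    The inverse of 3 mod 5 is 2 (since 3·2 = 6 = 1·5 + 1), so t ≡ 2·2 = 4 ≡ 4 (mod 5).
    Then x = 0 + 3·4 = 12, valid modulo lcm(3, 5) = 15: x ≡ 12 (mod 15).
  Combine with x ≡ 15 (mod 17); new modulus lcm = 255.
    Write x = 12 + 15·t and substitute into x ≡ 15 (mod 17): 15·t ≡ 15 − 12 = 3 (mod 17).
    The inverse of 15 mod 17 is 8 (since 15·8 = 120 = 7·17 + 1), so t ≡ 8·3 = 24 ≡ 7 (mod 17).
    Then x = 12 + 15·7 = 117, valid modulo lcm(15, 17) = 255: x ≡ 117 (mod 255).
  Combine with x ≡ 2 (mod 7); new modulus lcm = 1785.
    Write x = 117 + 255·t and substitute into x ≡ 2 (mod 7): 255·t ≡ 2 − 117 = -115 (mod 7).
    Reduce coefficients mod 7: 3·t ≡ 4 (mod 7).
    The inverse of 3 mod 7 is 5 (since 3·5 = 15 = 2·7 + 1), so t ≡ 5·4 = 20 ≡ 6 (mod 7).
    Then x = 117 + 255·6 = 1647, valid modulo lcm(255, 7) = 1785: x ≡ 1647 (mod 1785).
Verify against each original: 1647 mod 3 = 0, 1647 mod 5 = 2, 1647 mod 17 = 15, 1647 mod 7 = 2.

x ≡ 1647 (mod 1785).


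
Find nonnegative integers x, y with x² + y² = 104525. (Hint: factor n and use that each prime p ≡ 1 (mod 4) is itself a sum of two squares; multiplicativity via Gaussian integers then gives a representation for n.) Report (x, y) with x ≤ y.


Step 1: Factor n = 104525 = 5^2 · 37 · 113.
Step 2: Check the mod-4 condition on each prime factor: 5 ≡ 1 (mod 4), exponent 2; 37 ≡ 1 (mod 4), exponent 1; 113 ≡ 1 (mod 4), exponent 1.
All primes ≡ 3 (mod 4) appear to even exponent (or don't appear), so by the two-squares theorem n IS expressible as a sum of two squares.
Step 3: Build a representation. Group n = k² · m with k = 5 and m = 37 · 113 = 4181 (a product of primes ≡ 1 (mod 4)); a representation of m scales to one of n via (k·x)² + (k·y)² = k²(x² + y²). Each prime p ≡ 1 (mod 4) is itself a sum of two squares; find a² by testing p − a² for a perfect square:
  37: 37 − 1² = 36 = 6² ⇒ 37 = 1² + 6².
  113: 113 − 1² = 112, 113 − 2² = 109, 113 − 3² = 104, 113 − 4² = 97, 113 − 5² = 88, 113 − 6² = 77, 113 − 7² = 64 = 8² ⇒ 113 = 7² + 8².
  Combine using the Brahmagupta–Fibonacci identity (a² + b²)(c² + d²) = (ac − bd)² + (ad + bc)² = (ac + bd)² + (ad − bc)²:
  37 · 113 = 4181: from (1² + 6²)(7² + 8²), take (1·7 − 6·8, 1·8 + 6·7) = (7 − 48, 8 + 42) = (-41, 50); dropping signs (only squares matter) gives (41, 50); check 41² + 50² = 1681 + 2500 = 4181 ✓.
  Scale by k = 5: (5·41, 5·50) = (205, 250).
Step 4: Order so x ≤ y and verify: 205² + 250² = 42025 + 62500 = 104525 = n. ✓

n = 104525 = 205² + 250² (one valid representation with x ≤ y).


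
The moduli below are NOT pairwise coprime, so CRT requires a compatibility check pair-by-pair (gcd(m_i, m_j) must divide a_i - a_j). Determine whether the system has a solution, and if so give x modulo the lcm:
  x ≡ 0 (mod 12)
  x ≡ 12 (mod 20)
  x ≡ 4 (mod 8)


Moduli 12, 20, 8 are not pairwise coprime, so CRT works modulo lcm(m_i) when all pairwise compatibility conditions hold.
Pairwise compatibility: gcd(m_i, m_j) must divide a_i - a_j for every pair.
Merge one congruence at a time:
  Start: x ≡ 0 (mod 12).
  Combine with x ≡ 12 (mod 20): gcd(12, 20) = 4; 12 - 0 = 12, which IS divisible by 4, so compatible.
    Write x = 0 + 12·t and substitute into x ≡ 12 (mod 20): 12·t ≡ 12 − 0 = 12 (mod 20).
    Divide the congruence (and modulus) by g = 4: 3·t ≡ 3 (mod 5).
    The inverse of 3 mod 5 is 2 (since 3·2 = 6 = 1·5 + 1), so t ≡ 2·3 = 6 ≡ 1 (mod 5).
    Then x = 0 + 12·1 = 12, valid modulo lcm(12, 20) = 60: x ≡ 12 (mod 60).
  Combine with x ≡ 4 (mod 8): gcd(60, 8) = 4; 4 - 12 = -8, which IS divisible by 4, so compatible.
    Write x = 12 + 60·t and substitute into x ≡ 4 (mod 8): 60·t ≡ 4 − 12 = -8 (mod 8).
    Divide the congruence (and modulus) by g = 4: 15·t ≡ -2 (mod 2).
    Reduce coefficients mod 2: 1·t ≡ 0 (mod 2).
    So t ≡ 0 (mod 2).
    Then x = 12 + 60·0 = 12, valid modulo lcm(60, 8) = 120: x ≡ 12 (mod 120).
Verify: 12 mod 12 = 0, 12 mod 20 = 12, 12 mod 8 = 4.

x ≡ 12 (mod 120).


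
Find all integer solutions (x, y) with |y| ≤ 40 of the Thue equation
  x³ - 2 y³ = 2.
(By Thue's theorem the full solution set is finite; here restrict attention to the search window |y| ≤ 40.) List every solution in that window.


The equation is x³ - 2y³ = 2. For fixed y, x³ = 2·y³ + 2, so a solution requires the RHS to be a perfect cube.
Strategy: iterate y from -40 to 40, compute RHS = 2·y³ + 2, and check whether it is a (positive or negative) perfect cube.
Check small values of y:
  y = 0: RHS = 2 is not a perfect cube.
  y = 1: RHS = 4 is not a perfect cube.
  y = -1: RHS = 0 = (0)³ ⇒ x = 0 works.
  y = 2: RHS = 18 is not a perfect cube.
  y = -2: RHS = -14 is not a perfect cube.
  y = 3: RHS = 56 is not a perfect cube.
  y = -3: RHS = -52 is not a perfect cube.
Continuing the search up to |y| = 40 finds no further solutions beyond those listed.
Collected solutions: (0, -1).

Solutions (with |y| ≤ 40): (0, -1).


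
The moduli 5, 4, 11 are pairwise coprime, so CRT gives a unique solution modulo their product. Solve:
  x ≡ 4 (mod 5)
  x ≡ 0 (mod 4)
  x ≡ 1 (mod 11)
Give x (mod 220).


Moduli 5, 4, 11 are pairwise coprime; by CRT there is a unique solution modulo M = 5 · 4 · 11 = 220.
Solve pairwise, accumulating the modulus:
  Start with x ≡ 4 (mod 5).
  Combine with x ≡ 0 (mod 4): since gcd(5, 4) = 1, we get a unique residue mod 20.
    Write x = 4 + 5·t and substitute into x ≡ 0 (mod 4): 5·t ≡ 0 − 4 = -4 (mod 4).
    Reduce coefficients mod 4: 1·t ≡ 0 (mod 4).
    So t ≡ 0 (mod 4).
    Then x = 4 + 5·0 = 4, valid modulo lcm(5, 4) = 20: x ≡ 4 (mod 20).
  Combine with x ≡ 1 (mod 11): since gcd(20, 11) = 1, we get a unique residue mod 220.
    Write x = 4 + 20·t and substitute into x ≡ 1 (mod 11): 20·t ≡ 1 − 4 = -3 (mod 11).
    Reduce coefficients mod 11: 9·t ≡ 8 (mod 11).
    The inverse of 9 mod 11 is 5 (since 9·5 = 45 = 4·11 + 1), so t ≡ 5·8 = 40 ≡ 7 (mod 11).
    Then x = 4 + 20·7 = 144, valid modulo lcm(20, 11) = 220: x ≡ 144 (mod 220).
Verify: 144 mod 5 = 4 ✓, 144 mod 4 = 0 ✓, 144 mod 11 = 1 ✓.

x ≡ 144 (mod 220).


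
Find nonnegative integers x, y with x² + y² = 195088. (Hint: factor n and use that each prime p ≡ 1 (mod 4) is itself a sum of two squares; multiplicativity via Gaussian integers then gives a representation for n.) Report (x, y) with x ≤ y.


Step 1: Factor n = 195088 = 2^4 · 89 · 137.
Step 2: Check the mod-4 condition on each prime factor: 2 = 2 (special); 89 ≡ 1 (mod 4), exponent 1; 137 ≡ 1 (mod 4), exponent 1.
All primes ≡ 3 (mod 4) appear to even exponent (or don't appear), so by the two-squares theorem n IS expressible as a sum of two squares.
Step 3: Build a representation. Group n = k² · m with k = 4 and m = 89 · 137 = 12193 (a product of primes ≡ 1 (mod 4)); a representation of m scales to one of n via (k·x)² + (k·y)² = k²(x² + y²). Each prime p ≡ 1 (mod 4) is itself a sum of two squares; find a² by testing p − a² for a perfect square:
  89: 89 − 1² = 88, 89 − 2² = 85, 89 − 3² = 80, 89 − 4² = 73, 89 − 5² = 64 = 8² ⇒ 89 = 5² + 8².
  137: 137 − 1² = 136, 137 − 2² = 133, 137 − 3² = 128, 137 − 4² = 121 = 11² ⇒ 137 = 4² + 11².
  Combine using the Brahmagupta–Fibonacci identity (a² + b²)(c² + d²) = (ac − bd)² + (ad + bc)² = (ac + bd)² + (ad − bc)²:
  89 · 137 = 12193: from (5² + 8²)(4² + 11²), take (5·4 − 8·11, 5·11 + 8·4) = (20 − 88, 55 + 32) = (-68, 87); dropping signs (only squares matter) gives (68, 87); check 68² + 87² = 4624 + 7569 = 12193 ✓.
  Scale by k = 4: (4·68, 4·87) = (272, 348).
Step 4: Order so x ≤ y and verify: 272² + 348² = 73984 + 121104 = 195088 = n. ✓

n = 195088 = 272² + 348² (one valid representation with x ≤ y).
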